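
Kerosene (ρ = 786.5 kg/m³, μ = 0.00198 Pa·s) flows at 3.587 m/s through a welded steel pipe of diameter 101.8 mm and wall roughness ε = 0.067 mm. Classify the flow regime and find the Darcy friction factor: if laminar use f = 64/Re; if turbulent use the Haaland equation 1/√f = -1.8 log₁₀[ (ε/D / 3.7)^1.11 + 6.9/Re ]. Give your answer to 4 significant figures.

f ≈ 0.01994

Re = ρVD/μ = 786.5·3.587·0.1018/0.00198 = 1.45e+05.
Re > 4000 → turbulent. ε/D = 6.7e-05/0.1018 = 0.000658; Haaland: 1/√f = -1.8 log₁₀[6.88e-05 + 4.76e-05] = 7.081, so f = 0.01994.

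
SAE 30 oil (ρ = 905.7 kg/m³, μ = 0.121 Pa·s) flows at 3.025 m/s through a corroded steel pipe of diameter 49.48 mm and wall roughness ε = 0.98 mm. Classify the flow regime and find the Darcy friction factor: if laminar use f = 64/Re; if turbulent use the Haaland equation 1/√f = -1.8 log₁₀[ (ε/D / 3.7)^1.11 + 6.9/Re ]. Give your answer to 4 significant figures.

f ≈ 0.05712

Re = ρVD/μ = 905.7·3.025·0.04948/0.121 = 1120.
Re < 2300 → laminar, so f = 64/Re = 0.05712 (roughness is irrelevant in laminar flow).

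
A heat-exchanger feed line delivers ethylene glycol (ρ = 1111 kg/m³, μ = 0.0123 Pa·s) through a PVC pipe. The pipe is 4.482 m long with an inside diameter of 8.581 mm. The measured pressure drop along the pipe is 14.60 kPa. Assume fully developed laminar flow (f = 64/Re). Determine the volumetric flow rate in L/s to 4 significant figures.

Q ≈ 0.03524 L/s

For laminar flow, f = 64/Re with Re = ρVD/μ, so Darcy-Weisbach reduces to ΔP = 32μLV/D². Solving for V: V = ΔP·D²/(32μL) = 1.46e+04·(0.008581)²/(32·0.0123·4.482) = 0.6094 m/s.
Check: Re = ρVD/μ = 1111·0.6094·0.008581/0.0123 = 472.3 < 2300, so the laminar assumption holds.
Q = V·A = 0.6094·(π/4·0.008581²) = 3.524e-05 m³/s = 0.03524 L/s.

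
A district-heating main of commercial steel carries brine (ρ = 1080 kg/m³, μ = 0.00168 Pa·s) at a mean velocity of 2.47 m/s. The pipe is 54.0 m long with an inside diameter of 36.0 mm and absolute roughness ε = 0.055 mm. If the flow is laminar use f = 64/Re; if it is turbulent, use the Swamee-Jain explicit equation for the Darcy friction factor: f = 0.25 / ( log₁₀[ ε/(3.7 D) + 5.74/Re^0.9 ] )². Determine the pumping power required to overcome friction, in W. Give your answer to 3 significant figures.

P ≈ 314 W

Reynolds number Re = ρVD/μ = 1080 · 2.47 · 0.036 / 0.00168 = 5.716e+04.
Re > 4000 → turbulent. Relative roughness ε/D = 5.5e-05/0.036 = 0.00153. Swamee-Jain: f = 0.25/(log₁₀[0.00153/3.7 + 5.74/5.716e+04^0.9])² = 0.25/(log₁₀[0.000413 + 0.0003])² = 0.25/(-3.147)² = 0.02525.
Darcy-Weisbach: ΔP = f(L/D)(ρV²/2) = 0.02525·(54/0.036)·(1080·2.47²/2) = 0.02525·1500·3294 = 1.248e+05 Pa.
Q = V·A = 2.47·0.001018 = 0.002514 m³/s.
Pumping power P = QΔP = 0.002514·1.248e+05 = 313.7 W = 314 W.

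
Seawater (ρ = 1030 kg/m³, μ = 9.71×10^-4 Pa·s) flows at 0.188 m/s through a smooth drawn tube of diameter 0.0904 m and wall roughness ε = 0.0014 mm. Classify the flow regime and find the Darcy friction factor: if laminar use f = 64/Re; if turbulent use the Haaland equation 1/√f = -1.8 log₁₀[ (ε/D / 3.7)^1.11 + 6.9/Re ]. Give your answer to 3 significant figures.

f ≈ 0.0265

Re = ρVD/μ = 1030·0.188·0.0904/0.000971 = 1.803e+04.
Re > 4000 → turbulent. ε/D = 1.4e-06/0.0904 = 1.55e-05; Haaland: 1/√f = -1.8 log₁₀[1.07e-06 + 0.000383] = 6.149, so f = 0.02645.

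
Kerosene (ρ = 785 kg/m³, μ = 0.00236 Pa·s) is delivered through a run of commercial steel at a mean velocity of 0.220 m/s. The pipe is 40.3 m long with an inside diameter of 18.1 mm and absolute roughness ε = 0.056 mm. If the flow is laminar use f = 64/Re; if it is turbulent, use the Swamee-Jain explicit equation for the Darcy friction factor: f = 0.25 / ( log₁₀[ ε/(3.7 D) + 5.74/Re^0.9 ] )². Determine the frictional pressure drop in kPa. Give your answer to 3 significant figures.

ΔP ≈ 2.04 kPa

Reynolds number Re = ρVD/μ = 785 · 0.22 · 0.0181 / 0.00236 = 1325.
Re < 2300 → laminar flow, so f = 64/Re = 64/1325 = 0.04832 (the turbulent correlation is not needed).
Darcy-Weisbach: ΔP = f(L/D)(ρV²/2) = 0.04832·(40.3/0.0181)·(785·0.22²/2) = 0.04832·2227·19 = 2044 Pa.
ΔP = 2044 Pa = 2.04 kPa.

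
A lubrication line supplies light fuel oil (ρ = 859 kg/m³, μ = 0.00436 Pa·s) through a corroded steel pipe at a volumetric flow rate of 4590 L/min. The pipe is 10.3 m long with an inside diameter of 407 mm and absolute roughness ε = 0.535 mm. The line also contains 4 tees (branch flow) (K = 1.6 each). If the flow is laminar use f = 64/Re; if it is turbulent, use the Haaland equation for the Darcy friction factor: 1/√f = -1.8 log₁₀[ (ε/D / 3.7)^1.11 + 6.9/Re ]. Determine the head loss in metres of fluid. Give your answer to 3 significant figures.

Q = 4590 L/min = 4590/60000 = 0.0765 m³/s.
Cross-sectional area A = πD²/4 = π(0.407)²/4 = 0.1301 m²; mean velocity V = Q/A = 0.0765/0.1301 = 0.588 m/s.
Reynolds number Re = ρVD/μ = 859 · 0.588 · 0.407 / 0.00436 = 4.715e+04.
Re > 4000 → turbulent. Relative roughness ε/D = 0.000535/0.407 = 0.00131. Haaland: 1/√f = -1.8 log₁₀[(0.00131/3.7)^1.11 + 6.9/4.715e+04] = -1.8 log₁₀[0.000148 + 0.000146] = 6.355, so f = 0.02476.
Total minor-loss coefficient ΣK = 4·1.6 = 6.4.
ΔP = [f·L/D + ΣK]·(ρV²/2) = [0.02476·10.3/0.407 + 6.4]·(859·0.588²/2) = [0.6266 + 6.4]·148.5 = 1043 Pa.
Head loss h_f = ΔP/(ρg) = 1043/(859·9.81) = 0.124 m.

h_f ≈ 0.124 m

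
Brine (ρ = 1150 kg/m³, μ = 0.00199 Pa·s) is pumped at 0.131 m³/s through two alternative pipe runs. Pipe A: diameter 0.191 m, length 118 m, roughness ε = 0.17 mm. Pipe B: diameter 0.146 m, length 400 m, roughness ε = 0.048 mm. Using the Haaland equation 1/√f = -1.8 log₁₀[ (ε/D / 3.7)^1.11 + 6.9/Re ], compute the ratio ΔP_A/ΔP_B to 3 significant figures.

ΔP_A/ΔP_B ≈ 0.0940

Pipe A: V = Q/A = 0.131/0.02865 = 4.572 m/s; Re = 5.047e+05; ε/D = 0.00089; Haaland → f = 0.01969; ΔP_A = f(L/D)(ρV²/2) = 1.462e+05 Pa.
Pipe B: V = Q/A = 0.131/0.01674 = 7.825 m/s; Re = 6.602e+05; ε/D = 0.000329; Haaland → f = 0.01613; ΔP_B = f(L/D)(ρV²/2) = 1.556e+06 Pa.
ΔP_A/ΔP_B = 1.462e+05/1.556e+06 = 0.0940.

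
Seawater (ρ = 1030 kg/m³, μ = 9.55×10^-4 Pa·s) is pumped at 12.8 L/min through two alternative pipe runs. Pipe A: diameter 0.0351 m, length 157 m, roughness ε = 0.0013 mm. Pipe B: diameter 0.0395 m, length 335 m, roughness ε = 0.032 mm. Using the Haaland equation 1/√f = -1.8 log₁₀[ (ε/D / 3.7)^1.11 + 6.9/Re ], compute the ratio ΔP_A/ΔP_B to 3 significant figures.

Pipe A: V = Q/A = 0.0002133/0.0009676 = 0.2205 m/s; Re = 8346; ε/D = 3.7e-05; Haaland → f = 0.03251; ΔP_A = f(L/D)(ρV²/2) = 3640 Pa.
Pipe B: V = Q/A = 0.0002133/0.001225 = 0.1741 m/s; Re = 7417; ε/D = 0.00081; Haaland → f = 0.03446; ΔP_B = f(L/D)(ρV²/2) = 4562 Pa.
ΔP_A/ΔP_B = 3640/4562 = 0.798.

ΔP_A/ΔP_B ≈ 0.798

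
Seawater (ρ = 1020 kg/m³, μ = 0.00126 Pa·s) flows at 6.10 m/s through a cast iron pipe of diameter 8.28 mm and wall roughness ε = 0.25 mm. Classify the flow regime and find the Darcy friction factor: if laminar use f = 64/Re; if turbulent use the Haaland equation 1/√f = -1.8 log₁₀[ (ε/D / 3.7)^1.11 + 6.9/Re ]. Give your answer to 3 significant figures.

f ≈ 0.0582

Re = ρVD/μ = 1020·6.1·0.00828/0.00126 = 4.089e+04.
Re > 4000 → turbulent. ε/D = 0.00025/0.00828 = 0.0302; Haaland: 1/√f = -1.8 log₁₀[0.00481 + 0.000169] = 4.145, so f = 0.05819.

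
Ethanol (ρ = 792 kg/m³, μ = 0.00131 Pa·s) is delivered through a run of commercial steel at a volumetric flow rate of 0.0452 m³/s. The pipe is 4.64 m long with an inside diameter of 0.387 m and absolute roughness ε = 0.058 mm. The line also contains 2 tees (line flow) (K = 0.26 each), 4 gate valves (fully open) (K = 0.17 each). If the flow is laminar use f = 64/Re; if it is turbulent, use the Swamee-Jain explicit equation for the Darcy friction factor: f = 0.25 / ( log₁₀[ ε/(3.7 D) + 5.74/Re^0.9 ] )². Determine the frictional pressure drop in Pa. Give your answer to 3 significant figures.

Cross-sectional area A = πD²/4 = π(0.387)²/4 = 0.1176 m²; mean velocity V = Q/A = 0.0452/0.1176 = 0.3843 m/s.
Reynolds number Re = ρVD/μ = 792 · 0.3843 · 0.387 / 0.00131 = 8.991e+04.
Re > 4000 → turbulent. Relative roughness ε/D = 5.8e-05/0.387 = 0.00015. Swamee-Jain: f = 0.25/(log₁₀[0.00015/3.7 + 5.74/8.991e+04^0.9])² = 0.25/(log₁₀[4.05e-05 + 0.0002])² = 0.25/(-3.619)² = 0.01908.
Total minor-loss coefficient ΣK = 2·0.26 + 4·0.17 = 1.2.
ΔP = [f·L/D + ΣK]·(ρV²/2) = [0.01908·4.64/0.387 + 1.2]·(792·0.3843²/2) = [0.2288 + 1.2]·58.47 = 83.55 Pa.

ΔP ≈ 83.5 Pa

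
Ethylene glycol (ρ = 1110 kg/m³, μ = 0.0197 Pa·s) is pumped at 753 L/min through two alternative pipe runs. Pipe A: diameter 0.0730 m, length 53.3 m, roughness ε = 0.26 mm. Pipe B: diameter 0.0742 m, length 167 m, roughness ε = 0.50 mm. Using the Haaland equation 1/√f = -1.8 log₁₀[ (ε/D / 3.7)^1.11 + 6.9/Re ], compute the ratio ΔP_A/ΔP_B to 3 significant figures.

Pipe A: V = Q/A = 0.01255/0.004185 = 2.999 m/s; Re = 1.233e+04; ε/D = 0.00356; Haaland → f = 0.03437; ΔP_A = f(L/D)(ρV²/2) = 1.252e+05 Pa.
Pipe B: V = Q/A = 0.01255/0.004324 = 2.902 m/s; Re = 1.213e+04; ε/D = 0.00674; Haaland → f = 0.03853; ΔP_B = f(L/D)(ρV²/2) = 4.054e+05 Pa.
ΔP_A/ΔP_B = 1.252e+05/4.054e+05 = 0.309.

ΔP_A/ΔP_B ≈ 0.309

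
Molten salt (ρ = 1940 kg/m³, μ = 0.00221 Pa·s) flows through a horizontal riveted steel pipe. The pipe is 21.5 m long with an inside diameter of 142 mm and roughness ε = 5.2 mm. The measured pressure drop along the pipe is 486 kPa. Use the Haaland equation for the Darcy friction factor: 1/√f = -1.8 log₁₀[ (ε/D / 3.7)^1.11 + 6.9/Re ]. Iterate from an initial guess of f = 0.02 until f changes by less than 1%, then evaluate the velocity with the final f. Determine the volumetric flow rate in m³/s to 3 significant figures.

Q ≈ 0.115 m³/s

Rearranging Darcy-Weisbach: V = √(2·ΔP·D/(f·L·ρ)). With ε/D = 0.0052/0.142 = 0.0366, iterate starting from f = 0.02:
  f = 0.02 → V = √(2·4.86e+05·0.142/(0.02·21.5·1940)) = 12.86 m/s; Re = ρVD/μ = 1.603e+06; f → 0.06236
  f = 0.06236 → V = 7.284 m/s; Re = 9.08e+05; f → 0.06238
Converged (Δf/f < 1%). With the final f = 0.06238: V = √(2·4.86e+05·0.142/(0.06238·21.5·1940)) = 7.284 m/s.
Q = V·A = 7.284·(π/4·0.142²) = 0.1153 m³/s = 0.115 m³/s.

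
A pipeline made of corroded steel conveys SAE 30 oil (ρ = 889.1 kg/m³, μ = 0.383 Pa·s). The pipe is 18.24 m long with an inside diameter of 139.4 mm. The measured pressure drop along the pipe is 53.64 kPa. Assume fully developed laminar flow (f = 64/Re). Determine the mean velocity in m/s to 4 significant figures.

For laminar flow, f = 64/Re with Re = ρVD/μ, so Darcy-Weisbach reduces to ΔP = 32μLV/D². Solving for V: V = ΔP·D²/(32μL) = 5.364e+04·(0.1394)²/(32·0.383·18.24) = 4.663 m/s.
Check: Re = ρVD/μ = 889.1·4.663·0.1394/0.383 = 1509 < 2300, so the laminar assumption holds.

V ≈ 4.663 m/s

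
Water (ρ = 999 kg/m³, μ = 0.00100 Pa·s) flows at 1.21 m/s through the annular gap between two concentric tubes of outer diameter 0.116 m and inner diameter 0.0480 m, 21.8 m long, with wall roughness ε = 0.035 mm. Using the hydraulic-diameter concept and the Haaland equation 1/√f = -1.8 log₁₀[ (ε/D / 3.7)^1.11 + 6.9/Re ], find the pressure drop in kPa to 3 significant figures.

Hydraulic diameter D_h = 4A/P = D_o - D_i = 0.116 - 0.048 = 0.068 m.
Re = ρVD_h/μ = 999·1.21·0.068/0.001 = 8.22e+04.
ε/D_h = 3.5e-05/0.068 = 0.000515; Haaland gives 1/√f = -1.8 log₁₀[5.24e-05+8.39e-05] = 6.958, so f = 0.02066.
ΔP = f(L/D_h)(ρV²/2) = 0.02066·21.8/0.068·731.3 = 4843 Pa.
ΔP = 4.84 kPa.

ΔP ≈ 4.84 kPa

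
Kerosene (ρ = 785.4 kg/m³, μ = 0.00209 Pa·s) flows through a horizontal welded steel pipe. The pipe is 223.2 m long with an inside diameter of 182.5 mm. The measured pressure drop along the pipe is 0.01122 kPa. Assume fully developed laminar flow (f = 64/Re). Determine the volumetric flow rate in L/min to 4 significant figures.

Q ≈ 39.29 L/min

For laminar flow, f = 64/Re with Re = ρVD/μ, so Darcy-Weisbach reduces to ΔP = 32μLV/D². Solving for V: V = ΔP·D²/(32μL) = 11.22·(0.1825)²/(32·0.00209·223.2) = 0.02503 m/s.
Check: Re = ρVD/μ = 785.4·0.02503·0.1825/0.00209 = 1717 < 2300, so the laminar assumption holds.
Q = V·A = 0.02503·(π/4·0.1825²) = 0.0006549 m³/s = 39.29 L/min.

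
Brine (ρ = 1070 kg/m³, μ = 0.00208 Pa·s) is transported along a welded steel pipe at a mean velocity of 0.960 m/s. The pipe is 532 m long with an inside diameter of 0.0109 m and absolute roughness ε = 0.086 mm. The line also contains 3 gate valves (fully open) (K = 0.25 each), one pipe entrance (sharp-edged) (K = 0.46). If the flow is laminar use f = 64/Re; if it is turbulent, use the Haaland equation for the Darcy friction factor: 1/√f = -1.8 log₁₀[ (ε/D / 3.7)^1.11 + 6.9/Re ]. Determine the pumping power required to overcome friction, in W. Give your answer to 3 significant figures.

Reynolds number Re = ρVD/μ = 1070 · 0.96 · 0.0109 / 0.00208 = 5383.
Re > 4000 → turbulent. Relative roughness ε/D = 8.6e-05/0.0109 = 0.00789. Haaland: 1/√f = -1.8 log₁₀[(0.00789/3.7)^1.11 + 6.9/5383] = -1.8 log₁₀[0.00108 + 0.00128] = 4.727, so f = 0.04476.
Total minor-loss coefficient ΣK = 3·0.25 + 1·0.46 = 1.21.
ΔP = [f·L/D + ΣK]·(ρV²/2) = [0.04476·532/0.0109 + 1.21]·(1070·0.96²/2) = [2184 + 1.21]·493.1 = 1.078e+06 Pa.
Q = V·A = 0.96·9.331e-05 = 8.958e-05 m³/s.
Pumping power P = QΔP = 8.958e-05·1.078e+06 = 96.54 W = 96.5 W.

P ≈ 96.5 W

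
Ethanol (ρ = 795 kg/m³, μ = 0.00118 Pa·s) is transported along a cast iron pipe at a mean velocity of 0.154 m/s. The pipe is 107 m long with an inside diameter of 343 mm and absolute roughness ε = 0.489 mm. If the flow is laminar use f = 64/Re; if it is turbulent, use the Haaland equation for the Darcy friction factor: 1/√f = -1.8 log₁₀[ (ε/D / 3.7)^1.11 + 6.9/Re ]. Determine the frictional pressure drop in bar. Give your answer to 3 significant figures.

Reynolds number Re = ρVD/μ = 795 · 0.154 · 0.343 / 0.00118 = 3.559e+04.
Re > 4000 → turbulent. Relative roughness ε/D = 0.000489/0.343 = 0.00143. Haaland: 1/√f = -1.8 log₁₀[(0.00143/3.7)^1.11 + 6.9/3.559e+04] = -1.8 log₁₀[0.000162 + 0.000194] = 6.207, so f = 0.02596.
Darcy-Weisbach: ΔP = f(L/D)(ρV²/2) = 0.02596·(107/0.343)·(795·0.154²/2) = 0.02596·312·9.427 = 76.33 Pa.
ΔP = 76.33 Pa = 7.63×10^-4 bar.

ΔP ≈ 7.63×10^-4 bar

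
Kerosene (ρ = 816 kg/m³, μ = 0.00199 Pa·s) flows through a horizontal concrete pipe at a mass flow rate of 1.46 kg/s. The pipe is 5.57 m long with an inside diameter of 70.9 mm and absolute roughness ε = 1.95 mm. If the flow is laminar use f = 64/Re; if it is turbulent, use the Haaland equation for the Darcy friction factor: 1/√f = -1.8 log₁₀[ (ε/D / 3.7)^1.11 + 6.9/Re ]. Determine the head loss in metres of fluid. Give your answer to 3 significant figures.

A = πD²/4 = π(0.0709)²/4 = 0.003948 m²; mean velocity V = ṁ/(ρA) = 1.46/(816 · 0.003948) = 0.4532 m/s.
Reynolds number Re = ρVD/μ = 816 · 0.4532 · 0.0709 / 0.00199 = 1.318e+04.
Re > 4000 → turbulent. Relative roughness ε/D = 0.00195/0.0709 = 0.0275. Haaland: 1/√f = -1.8 log₁₀[(0.0275/3.7)^1.11 + 6.9/1.318e+04] = -1.8 log₁₀[0.00434 + 0.000524] = 4.164, so f = 0.05767.
Darcy-Weisbach: ΔP = f(L/D)(ρV²/2) = 0.05767·(5.57/0.0709)·(816·0.4532²/2) = 0.05767·78.56·83.8 = 379.6 Pa.
Head loss h_f = ΔP/(ρg) = 379.6/(816·9.81) = 0.0474 m.

h_f ≈ 0.0474 m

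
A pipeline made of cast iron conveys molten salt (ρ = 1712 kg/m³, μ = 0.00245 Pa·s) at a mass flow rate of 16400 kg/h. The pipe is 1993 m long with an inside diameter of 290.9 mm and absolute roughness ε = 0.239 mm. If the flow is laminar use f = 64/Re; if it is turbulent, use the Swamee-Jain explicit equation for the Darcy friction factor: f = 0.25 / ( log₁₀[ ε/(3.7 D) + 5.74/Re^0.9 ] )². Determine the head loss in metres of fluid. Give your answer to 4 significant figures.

h_f ≈ 0.01908 m

ṁ = 16400 kg/h = 16400/3600 = 4.556 kg/s.
A = πD²/4 = π(0.2909)²/4 = 0.06646 m²; mean velocity V = ṁ/(ρA) = 4.556/(1712 · 0.06646) = 0.04004 m/s.
Reynolds number Re = ρVD/μ = 1712 · 0.04004 · 0.2909 / 0.00245 = 8138.
Re > 4000 → turbulent. Relative roughness ε/D = 0.000239/0.2909 = 0.000822. Swamee-Jain: f = 0.25/(log₁₀[0.000822/3.7 + 5.74/8138^0.9])² = 0.25/(log₁₀[0.000222 + 0.00174])² = 0.25/(-2.708)² = 0.03408.
Darcy-Weisbach: ΔP = f(L/D)(ρV²/2) = 0.03408·(1993/0.2909)·(1712·0.04004²/2) = 0.03408·6851·1.372 = 320.4 Pa.
Head loss h_f = ΔP/(ρg) = 320.4/(1712·9.81) = 0.01908 m.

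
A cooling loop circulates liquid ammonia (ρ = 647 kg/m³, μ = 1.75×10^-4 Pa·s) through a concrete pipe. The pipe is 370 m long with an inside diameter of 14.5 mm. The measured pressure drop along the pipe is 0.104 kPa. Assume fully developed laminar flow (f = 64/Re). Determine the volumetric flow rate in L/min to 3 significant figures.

For laminar flow, f = 64/Re with Re = ρVD/μ, so Darcy-Weisbach reduces to ΔP = 32μLV/D². Solving for V: V = ΔP·D²/(32μL) = 104·(0.0145)²/(32·0.000175·370) = 0.01055 m/s.
Check: Re = ρVD/μ = 647·0.01055·0.0145/0.000175 = 565.7 < 2300, so the laminar assumption holds.
Q = V·A = 0.01055·(π/4·0.0145²) = 1.743e-06 m³/s = 0.105 L/min.

Q ≈ 0.105 L/min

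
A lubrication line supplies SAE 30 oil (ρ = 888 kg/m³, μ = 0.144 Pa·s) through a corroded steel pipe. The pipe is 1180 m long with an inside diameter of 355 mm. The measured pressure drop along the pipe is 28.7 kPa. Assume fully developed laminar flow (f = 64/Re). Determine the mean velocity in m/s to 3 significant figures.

For laminar flow, f = 64/Re with Re = ρVD/μ, so Darcy-Weisbach reduces to ΔP = 32μLV/D². Solving for V: V = ΔP·D²/(32μL) = 2.87e+04·(0.355)²/(32·0.144·1180) = 0.6652 m/s.
Check: Re = ρVD/μ = 888·0.6652·0.355/0.144 = 1456 < 2300, so the laminar assumption holds.

V ≈ 0.665 m/s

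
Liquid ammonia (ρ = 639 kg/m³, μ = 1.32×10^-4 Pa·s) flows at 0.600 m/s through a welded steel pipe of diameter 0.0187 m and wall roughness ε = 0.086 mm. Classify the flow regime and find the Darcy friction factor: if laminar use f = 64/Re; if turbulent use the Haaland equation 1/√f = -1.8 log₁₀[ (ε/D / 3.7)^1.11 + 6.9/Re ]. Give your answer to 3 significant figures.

f ≈ 0.0313

Re = ρVD/μ = 639·0.6·0.0187/0.000132 = 5.431e+04.
Re > 4000 → turbulent. ε/D = 8.6e-05/0.0187 = 0.0046; Haaland: 1/√f = -1.8 log₁₀[0.000595 + 0.000127] = 5.654, so f = 0.03128.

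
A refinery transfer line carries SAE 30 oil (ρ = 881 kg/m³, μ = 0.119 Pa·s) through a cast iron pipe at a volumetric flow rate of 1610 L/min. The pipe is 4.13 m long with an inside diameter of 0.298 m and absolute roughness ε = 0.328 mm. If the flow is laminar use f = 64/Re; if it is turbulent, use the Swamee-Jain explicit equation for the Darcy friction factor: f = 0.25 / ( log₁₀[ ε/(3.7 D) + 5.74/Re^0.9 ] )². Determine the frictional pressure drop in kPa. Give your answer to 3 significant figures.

ΔP ≈ 0.0681 kPa

Q = 1610 L/min = 1610/60000 = 0.02683 m³/s.
Cross-sectional area A = πD²/4 = π(0.298)²/4 = 0.06975 m²; mean velocity V = Q/A = 0.02683/0.06975 = 0.3847 m/s.
Reynolds number Re = ρVD/μ = 881 · 0.3847 · 0.298 / 0.119 = 848.8.
Re < 2300 → laminar flow, so f = 64/Re = 64/848.8 = 0.0754 (the turbulent correlation is not needed).
Darcy-Weisbach: ΔP = f(L/D)(ρV²/2) = 0.0754·(4.13/0.298)·(881·0.3847²/2) = 0.0754·13.86·65.2 = 68.13 Pa.
ΔP = 68.13 Pa = 0.0681 kPa.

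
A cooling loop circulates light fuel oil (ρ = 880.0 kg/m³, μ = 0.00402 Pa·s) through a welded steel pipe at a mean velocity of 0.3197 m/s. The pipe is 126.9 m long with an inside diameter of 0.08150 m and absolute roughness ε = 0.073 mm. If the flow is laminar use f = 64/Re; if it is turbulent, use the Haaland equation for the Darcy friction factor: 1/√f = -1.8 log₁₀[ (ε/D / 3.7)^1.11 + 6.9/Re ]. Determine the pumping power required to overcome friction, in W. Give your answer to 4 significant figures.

Reynolds number Re = ρVD/μ = 880 · 0.3197 · 0.0815 / 0.00402 = 5704.
Re > 4000 → turbulent. Relative roughness ε/D = 7.3e-05/0.0815 = 0.000896. Haaland: 1/√f = -1.8 log₁₀[(0.000896/3.7)^1.11 + 6.9/5704] = -1.8 log₁₀[9.69e-05 + 0.00121] = 5.191, so f = 0.03711.
Darcy-Weisbach: ΔP = f(L/D)(ρV²/2) = 0.03711·(126.9/0.0815)·(880·0.3197²/2) = 0.03711·1557·44.97 = 2599 Pa.
Q = V·A = 0.3197·0.005217 = 0.001668 m³/s.
Pumping power P = QΔP = 0.001668·2599 = 4.3341 W = 4.334 W.

P ≈ 4.334 W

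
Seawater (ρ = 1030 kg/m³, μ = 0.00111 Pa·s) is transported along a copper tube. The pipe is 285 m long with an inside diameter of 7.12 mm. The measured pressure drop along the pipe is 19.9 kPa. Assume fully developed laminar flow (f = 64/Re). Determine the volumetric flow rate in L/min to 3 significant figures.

For laminar flow, f = 64/Re with Re = ρVD/μ, so Darcy-Weisbach reduces to ΔP = 32μLV/D². Solving for V: V = ΔP·D²/(32μL) = 1.99e+04·(0.00712)²/(32·0.00111·285) = 0.09965 m/s.
Check: Re = ρVD/μ = 1030·0.09965·0.00712/0.00111 = 658.4 < 2300, so the laminar assumption holds.
Q = V·A = 0.09965·(π/4·0.00712²) = 3.968e-06 m³/s = 0.238 L/min.

Q ≈ 0.238 L/min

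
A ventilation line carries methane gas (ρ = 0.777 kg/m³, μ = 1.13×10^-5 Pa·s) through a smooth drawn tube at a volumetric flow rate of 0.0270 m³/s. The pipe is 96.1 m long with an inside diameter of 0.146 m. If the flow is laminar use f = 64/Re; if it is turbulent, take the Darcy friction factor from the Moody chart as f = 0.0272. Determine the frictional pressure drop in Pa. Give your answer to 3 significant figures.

Cross-sectional area A = πD²/4 = π(0.146)²/4 = 0.01674 m²; mean velocity V = Q/A = 0.027/0.01674 = 1.613 m/s.
Reynolds number Re = ρVD/μ = 0.777 · 1.613 · 0.146 / 1.13e-05 = 1.619e+04.
Re > 4000 → turbulent; use the Moody-chart value f = 0.0272.
Darcy-Weisbach: ΔP = f(L/D)(ρV²/2) = 0.0272·(96.1/0.146)·(0.777·1.613²/2) = 0.0272·658.2·1.01 = 18.09 Pa.

ΔP ≈ 18.1 Pa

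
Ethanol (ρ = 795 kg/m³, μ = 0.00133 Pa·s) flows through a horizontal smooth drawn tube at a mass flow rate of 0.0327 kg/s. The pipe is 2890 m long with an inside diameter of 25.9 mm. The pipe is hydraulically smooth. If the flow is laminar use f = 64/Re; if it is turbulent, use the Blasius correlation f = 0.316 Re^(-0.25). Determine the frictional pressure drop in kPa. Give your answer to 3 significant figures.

A = πD²/4 = π(0.0259)²/4 = 0.0005269 m²; mean velocity V = ṁ/(ρA) = 0.0327/(795 · 0.0005269) = 0.07807 m/s.
Reynolds number Re = ρVD/μ = 795 · 0.07807 · 0.0259 / 0.00133 = 1209.
Re < 2300 → laminar flow, so f = 64/Re = 64/1209 = 0.05295 (the turbulent correlation is not needed).
Darcy-Weisbach: ΔP = f(L/D)(ρV²/2) = 0.05295·(2890/0.0259)·(795·0.07807²/2) = 0.05295·1.116e+05·2.423 = 1.431e+04 Pa.
ΔP = 1.431e+04 Pa = 14.3 kPa.

ΔP ≈ 14.3 kPa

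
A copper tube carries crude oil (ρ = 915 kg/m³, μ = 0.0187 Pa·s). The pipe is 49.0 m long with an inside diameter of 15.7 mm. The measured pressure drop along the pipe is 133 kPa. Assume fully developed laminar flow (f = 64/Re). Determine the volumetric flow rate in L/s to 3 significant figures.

For laminar flow, f = 64/Re with Re = ρVD/μ, so Darcy-Weisbach reduces to ΔP = 32μLV/D². Solving for V: V = ΔP·D²/(32μL) = 1.33e+05·(0.0157)²/(32·0.0187·49) = 1.118 m/s.
Check: Re = ρVD/μ = 915·1.118·0.0157/0.0187 = 858.9 < 2300, so the laminar assumption holds.
Q = V·A = 1.118·(π/4·0.0157²) = 0.0002164 m³/s = 0.216 L/s.

Q ≈ 0.216 L/s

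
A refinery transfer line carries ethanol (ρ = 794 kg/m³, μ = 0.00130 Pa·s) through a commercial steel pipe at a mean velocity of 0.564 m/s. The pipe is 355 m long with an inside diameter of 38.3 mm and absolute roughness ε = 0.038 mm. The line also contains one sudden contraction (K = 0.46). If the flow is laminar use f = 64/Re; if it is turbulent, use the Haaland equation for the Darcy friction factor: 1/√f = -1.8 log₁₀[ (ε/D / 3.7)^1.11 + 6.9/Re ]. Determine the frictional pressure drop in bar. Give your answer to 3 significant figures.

Reynolds number Re = ρVD/μ = 794 · 0.564 · 0.0383 / 0.0013 = 1.319e+04.
Re > 4000 → turbulent. Relative roughness ε/D = 3.8e-05/0.0383 = 0.000992. Haaland: 1/√f = -1.8 log₁₀[(0.000992/3.7)^1.11 + 6.9/1.319e+04] = -1.8 log₁₀[0.000109 + 0.000523] = 5.759, so f = 0.03015.
Total minor-loss coefficient ΣK = 1·0.46 = 0.46.
ΔP = [f·L/D + ΣK]·(ρV²/2) = [0.03015·355/0.0383 + 0.46]·(794·0.564²/2) = [279.4 + 0.46]·126.3 = 3.535e+04 Pa.
ΔP = 3.535e+04 Pa = 0.353 bar.

ΔP ≈ 0.353 bar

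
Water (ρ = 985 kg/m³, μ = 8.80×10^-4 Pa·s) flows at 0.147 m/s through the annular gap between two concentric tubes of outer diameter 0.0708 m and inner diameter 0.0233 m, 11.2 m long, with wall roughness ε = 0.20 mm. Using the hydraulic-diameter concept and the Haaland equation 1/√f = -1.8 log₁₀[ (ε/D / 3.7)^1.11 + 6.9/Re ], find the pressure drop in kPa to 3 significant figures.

Hydraulic diameter D_h = 4A/P = D_o - D_i = 0.0708 - 0.0233 = 0.0475 m.
Re = ρVD_h/μ = 985·0.147·0.0475/0.00088 = 7816.
ε/D_h = 0.0002/0.0475 = 0.00421; Haaland gives 1/√f = -1.8 log₁₀[0.00054+0.000883] = 5.124, so f = 0.03808.
ΔP = f(L/D_h)(ρV²/2) = 0.03808·11.2/0.0475·10.64 = 95.56 Pa.
ΔP = 0.0956 kPa.

ΔP ≈ 0.0956 kPa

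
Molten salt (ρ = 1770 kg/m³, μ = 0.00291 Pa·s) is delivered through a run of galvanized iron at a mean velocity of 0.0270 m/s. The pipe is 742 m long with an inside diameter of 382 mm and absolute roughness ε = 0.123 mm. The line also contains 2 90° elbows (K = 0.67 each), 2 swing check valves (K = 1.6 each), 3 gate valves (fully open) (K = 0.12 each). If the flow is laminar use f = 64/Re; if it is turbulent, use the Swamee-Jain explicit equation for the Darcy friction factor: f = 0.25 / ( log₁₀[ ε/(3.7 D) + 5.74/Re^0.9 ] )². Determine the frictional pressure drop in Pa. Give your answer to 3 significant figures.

Reynolds number Re = ρVD/μ = 1770 · 0.027 · 0.382 / 0.00291 = 6273.
Re > 4000 → turbulent. Relative roughness ε/D = 0.000123/0.382 = 0.000322. Swamee-Jain: f = 0.25/(log₁₀[0.000322/3.7 + 5.74/6273^0.9])² = 0.25/(log₁₀[8.7e-05 + 0.00219])² = 0.25/(-2.642)² = 0.03582.
Total minor-loss coefficient ΣK = 2·0.67 + 2·1.6 + 3·0.12 = 4.9.
ΔP = [f·L/D + ΣK]·(ρV²/2) = [0.03582·742/0.382 + 4.9]·(1770·0.027²/2) = [69.57 + 4.9]·0.6452 = 48.05 Pa.

ΔP ≈ 48.0 Pa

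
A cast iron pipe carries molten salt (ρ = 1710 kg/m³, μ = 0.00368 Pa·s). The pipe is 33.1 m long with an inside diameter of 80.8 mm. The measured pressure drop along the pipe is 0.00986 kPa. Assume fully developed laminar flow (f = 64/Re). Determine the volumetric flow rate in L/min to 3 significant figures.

Q ≈ 5.08 L/min

For laminar flow, f = 64/Re with Re = ρVD/μ, so Darcy-Weisbach reduces to ΔP = 32μLV/D². Solving for V: V = ΔP·D²/(32μL) = 9.86·(0.0808)²/(32·0.00368·33.1) = 0.01651 m/s.
Check: Re = ρVD/μ = 1710·0.01651·0.0808/0.00368 = 620.1 < 2300, so the laminar assumption holds.
Q = V·A = 0.01651·(π/4·0.0808²) = 8.468e-05 m³/s = 5.08 L/min.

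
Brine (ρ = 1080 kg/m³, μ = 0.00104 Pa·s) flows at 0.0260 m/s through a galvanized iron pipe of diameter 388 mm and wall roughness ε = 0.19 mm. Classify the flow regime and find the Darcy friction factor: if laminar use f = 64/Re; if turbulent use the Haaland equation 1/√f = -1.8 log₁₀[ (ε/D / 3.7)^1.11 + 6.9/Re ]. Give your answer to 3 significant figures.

Re = ρVD/μ = 1080·0.026·0.388/0.00104 = 1.048e+04.
Re > 4000 → turbulent. ε/D = 0.00019/0.388 = 0.00049; Haaland: 1/√f = -1.8 log₁₀[4.96e-05 + 0.000659] = 5.67, so f = 0.03111.

f ≈ 0.0311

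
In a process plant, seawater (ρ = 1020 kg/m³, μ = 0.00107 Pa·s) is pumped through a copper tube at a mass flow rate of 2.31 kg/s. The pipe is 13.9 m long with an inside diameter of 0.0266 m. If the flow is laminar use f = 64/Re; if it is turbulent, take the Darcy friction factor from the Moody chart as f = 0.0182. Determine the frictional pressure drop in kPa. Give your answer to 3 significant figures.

ΔP ≈ 80.6 kPa

A = πD²/4 = π(0.0266)²/4 = 0.0005557 m²; mean velocity V = ṁ/(ρA) = 2.31/(1020 · 0.0005557) = 4.075 m/s.
Reynolds number Re = ρVD/μ = 1020 · 4.075 · 0.0266 / 0.00107 = 1.033e+05.
Re > 4000 → turbulent; use the Moody-chart value f = 0.0182.
Darcy-Weisbach: ΔP = f(L/D)(ρV²/2) = 0.0182·(13.9/0.0266)·(1020·4.075²/2) = 0.0182·522.6·8470 = 8.055e+04 Pa.
ΔP = 8.055e+04 Pa = 80.6 kPa.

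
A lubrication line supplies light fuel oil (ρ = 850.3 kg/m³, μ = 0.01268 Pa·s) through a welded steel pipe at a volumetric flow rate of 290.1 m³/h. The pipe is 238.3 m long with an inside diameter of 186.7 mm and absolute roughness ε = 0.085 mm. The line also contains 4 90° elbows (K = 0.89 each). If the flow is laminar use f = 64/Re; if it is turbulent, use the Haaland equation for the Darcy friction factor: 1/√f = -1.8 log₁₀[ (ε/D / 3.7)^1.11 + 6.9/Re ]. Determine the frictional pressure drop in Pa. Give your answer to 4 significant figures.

ΔP ≈ 123100 Pa

Q = 290.1 m³/h = 290.1/3600 = 0.08058 m³/s.
Cross-sectional area A = πD²/4 = π(0.1867)²/4 = 0.02738 m²; mean velocity V = Q/A = 0.08058/0.02738 = 2.944 m/s.
Reynolds number Re = ρVD/μ = 850.3 · 2.944 · 0.1867 / 0.0127 = 3.685e+04.
Re > 4000 → turbulent. Relative roughness ε/D = 8.5e-05/0.1867 = 0.000455. Haaland: 1/√f = -1.8 log₁₀[(0.000455/3.7)^1.11 + 6.9/3.685e+04] = -1.8 log₁₀[4.57e-05 + 0.000187] = 6.539, so f = 0.02339.
Total minor-loss coefficient ΣK = 4·0.89 = 3.56.
ΔP = [f·L/D + ΣK]·(ρV²/2) = [0.02339·238.3/0.1867 + 3.56]·(850.3·2.944²/2) = [29.85 + 3.56]·3684 = 1.231e+05 Pa.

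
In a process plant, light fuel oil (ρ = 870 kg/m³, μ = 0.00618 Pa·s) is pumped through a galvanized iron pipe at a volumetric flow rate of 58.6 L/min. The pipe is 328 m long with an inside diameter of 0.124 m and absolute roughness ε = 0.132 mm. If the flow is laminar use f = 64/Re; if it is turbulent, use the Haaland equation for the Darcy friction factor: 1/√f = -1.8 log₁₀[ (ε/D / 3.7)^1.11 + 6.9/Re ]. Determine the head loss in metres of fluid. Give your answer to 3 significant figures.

h_f ≈ 0.0400 m

Q = 58.6 L/min = 58.6/60000 = 0.0009767 m³/s.
Cross-sectional area A = πD²/4 = π(0.124)²/4 = 0.01208 m²; mean velocity V = Q/A = 0.0009767/0.01208 = 0.08087 m/s.
Reynolds number Re = ρVD/μ = 870 · 0.08087 · 0.124 / 0.00618 = 1412.
Re < 2300 → laminar flow, so f = 64/Re = 64/1412 = 0.04533 (the turbulent correlation is not needed).
Darcy-Weisbach: ΔP = f(L/D)(ρV²/2) = 0.04533·(328/0.124)·(870·0.08087²/2) = 0.04533·2645·2.845 = 341.2 Pa.
Head loss h_f = ΔP/(ρg) = 341.2/(870·9.81) = 0.0400 m.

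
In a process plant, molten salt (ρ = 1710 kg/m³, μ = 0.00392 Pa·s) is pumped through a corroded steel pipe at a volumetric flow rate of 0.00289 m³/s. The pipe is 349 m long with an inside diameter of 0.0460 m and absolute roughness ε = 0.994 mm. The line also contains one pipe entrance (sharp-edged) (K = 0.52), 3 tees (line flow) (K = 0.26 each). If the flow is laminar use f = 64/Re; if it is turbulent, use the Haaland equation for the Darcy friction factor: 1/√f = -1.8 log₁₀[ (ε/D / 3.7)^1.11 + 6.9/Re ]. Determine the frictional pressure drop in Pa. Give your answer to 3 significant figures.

Cross-sectional area A = πD²/4 = π(0.046)²/4 = 0.001662 m²; mean velocity V = Q/A = 0.00289/0.001662 = 1.739 m/s.
Reynolds number Re = ρVD/μ = 1710 · 1.739 · 0.046 / 0.00392 = 3.489e+04.
Re > 4000 → turbulent. Relative roughness ε/D = 0.000994/0.046 = 0.0216. Haaland: 1/√f = -1.8 log₁₀[(0.0216/3.7)^1.11 + 6.9/3.489e+04] = -1.8 log₁₀[0.00332 + 0.000198] = 4.417, so f = 0.05125.
Total minor-loss coefficient ΣK = 1·0.52 + 3·0.26 = 1.3.
ΔP = [f·L/D + ΣK]·(ρV²/2) = [0.05125·349/0.046 + 1.3]·(1710·1.739²/2) = [388.8 + 1.3]·2586 = 1.009e+06 Pa.

ΔP ≈ 1.01×10^6 Pa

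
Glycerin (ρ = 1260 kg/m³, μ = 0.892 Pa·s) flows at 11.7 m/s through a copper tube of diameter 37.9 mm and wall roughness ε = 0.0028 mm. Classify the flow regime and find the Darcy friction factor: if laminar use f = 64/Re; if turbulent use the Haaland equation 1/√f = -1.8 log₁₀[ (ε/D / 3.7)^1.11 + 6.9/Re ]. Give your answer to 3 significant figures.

Re = ρVD/μ = 1260·11.7·0.0379/0.892 = 626.4.
Re < 2300 → laminar, so f = 64/Re = 0.1022 (roughness is irrelevant in laminar flow).

f ≈ 0.102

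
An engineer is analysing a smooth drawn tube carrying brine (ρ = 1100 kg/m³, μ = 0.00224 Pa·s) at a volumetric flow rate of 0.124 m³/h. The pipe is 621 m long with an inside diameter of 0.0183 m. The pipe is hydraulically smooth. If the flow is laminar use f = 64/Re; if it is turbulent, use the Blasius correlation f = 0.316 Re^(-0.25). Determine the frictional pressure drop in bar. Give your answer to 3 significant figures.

Q = 0.124 m³/h = 0.124/3600 = 3.444e-05 m³/s.
Cross-sectional area A = πD²/4 = π(0.0183)²/4 = 0.000263 m²; mean velocity V = Q/A = 3.444e-05/0.000263 = 0.131 m/s.
Reynolds number Re = ρVD/μ = 1100 · 0.131 · 0.0183 / 0.00224 = 1177.
Re < 2300 → laminar flow, so f = 64/Re = 64/1177 = 0.05438 (the turbulent correlation is not needed).
Darcy-Weisbach: ΔP = f(L/D)(ρV²/2) = 0.05438·(621/0.0183)·(1100·0.131²/2) = 0.05438·3.393e+04·9.432 = 1.741e+04 Pa.
ΔP = 1.741e+04 Pa = 0.174 bar.

ΔP ≈ 0.174 bar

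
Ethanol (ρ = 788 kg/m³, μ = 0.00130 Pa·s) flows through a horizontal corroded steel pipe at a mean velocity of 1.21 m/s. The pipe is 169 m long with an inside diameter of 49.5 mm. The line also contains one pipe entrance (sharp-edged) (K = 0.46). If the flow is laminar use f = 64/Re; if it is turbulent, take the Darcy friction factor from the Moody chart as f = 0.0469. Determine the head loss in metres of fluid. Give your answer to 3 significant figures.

h_f ≈ 12.0 m

Reynolds number Re = ρVD/μ = 788 · 1.21 · 0.0495 / 0.0013 = 3.631e+04.
Re > 4000 → turbulent; use the Moody-chart value f = 0.0469.
Total minor-loss coefficient ΣK = 1·0.46 = 0.46.
ΔP = [f·L/D + ΣK]·(ρV²/2) = [0.0469·169/0.0495 + 0.46]·(788·1.21²/2) = [160.1 + 0.46]·576.9 = 9.263e+04 Pa.
Head loss h_f = ΔP/(ρg) = 9.263e+04/(788·9.81) = 12.0 m.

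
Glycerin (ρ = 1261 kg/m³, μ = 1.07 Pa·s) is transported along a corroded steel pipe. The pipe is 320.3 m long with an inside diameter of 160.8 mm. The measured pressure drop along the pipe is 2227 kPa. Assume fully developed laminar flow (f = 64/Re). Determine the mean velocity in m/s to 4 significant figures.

V ≈ 5.251 m/s

For laminar flow, f = 64/Re with Re = ρVD/μ, so Darcy-Weisbach reduces to ΔP = 32μLV/D². Solving for V: V = ΔP·D²/(32μL) = 2.227e+06·(0.1608)²/(32·1.07·320.3) = 5.251 m/s.
Check: Re = ρVD/μ = 1261·5.251·0.1608/1.07 = 995 < 2300, so the laminar assumption holds.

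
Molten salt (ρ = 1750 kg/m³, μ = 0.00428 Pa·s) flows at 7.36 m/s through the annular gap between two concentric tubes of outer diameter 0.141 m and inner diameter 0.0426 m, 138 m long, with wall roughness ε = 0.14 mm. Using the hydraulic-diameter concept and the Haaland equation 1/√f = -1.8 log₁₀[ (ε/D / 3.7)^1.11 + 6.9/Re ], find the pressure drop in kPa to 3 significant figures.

Hydraulic diameter D_h = 4A/P = D_o - D_i = 0.141 - 0.0426 = 0.0984 m.
Re = ρVD_h/μ = 1750·7.36·0.0984/0.00428 = 2.961e+05.
ε/D_h = 0.00014/0.0984 = 0.00142; Haaland gives 1/√f = -1.8 log₁₀[0.000162+2.33e-05] = 6.718, so f = 0.02216.
ΔP = f(L/D_h)(ρV²/2) = 0.02216·138/0.0984·4.74e+04 = 1.473e+06 Pa.
ΔP = 1470 kPa.

ΔP ≈ 1470 kPa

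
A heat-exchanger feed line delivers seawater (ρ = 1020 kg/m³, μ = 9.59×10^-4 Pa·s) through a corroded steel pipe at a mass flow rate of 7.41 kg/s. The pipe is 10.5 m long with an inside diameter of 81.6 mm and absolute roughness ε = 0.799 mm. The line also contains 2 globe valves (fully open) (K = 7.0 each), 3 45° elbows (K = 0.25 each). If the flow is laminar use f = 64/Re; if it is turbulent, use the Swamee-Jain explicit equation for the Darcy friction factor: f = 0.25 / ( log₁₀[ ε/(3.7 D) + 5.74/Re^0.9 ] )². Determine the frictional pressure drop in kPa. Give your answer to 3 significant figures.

A = πD²/4 = π(0.0816)²/4 = 0.00523 m²; mean velocity V = ṁ/(ρA) = 7.41/(1020 · 0.00523) = 1.389 m/s.
Reynolds number Re = ρVD/μ = 1020 · 1.389 · 0.0816 / 0.000959 = 1.206e+05.
Re > 4000 → turbulent. Relative roughness ε/D = 0.000799/0.0816 = 0.00979. Swamee-Jain: f = 0.25/(log₁₀[0.00979/3.7 + 5.74/1.206e+05^0.9])² = 0.25/(log₁₀[0.00265 + 0.000153])² = 0.25/(-2.553)² = 0.03836.
Total minor-loss coefficient ΣK = 2·7 + 3·0.25 = 14.8.
ΔP = [f·L/D + ΣK]·(ρV²/2) = [0.03836·10.5/0.0816 + 14.8]·(1020·1.389²/2) = [4.936 + 14.8]·984.2 = 1.937e+04 Pa.
ΔP = 1.937e+04 Pa = 19.4 kPa.

ΔP ≈ 19.4 kPa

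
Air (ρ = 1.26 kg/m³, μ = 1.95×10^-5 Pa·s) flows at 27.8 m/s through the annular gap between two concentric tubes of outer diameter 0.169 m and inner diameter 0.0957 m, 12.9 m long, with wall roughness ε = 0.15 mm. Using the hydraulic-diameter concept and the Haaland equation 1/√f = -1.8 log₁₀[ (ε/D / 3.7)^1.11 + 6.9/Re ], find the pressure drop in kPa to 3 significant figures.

Hydraulic diameter D_h = 4A/P = D_o - D_i = 0.169 - 0.0957 = 0.0733 m.
Re = ρVD_h/μ = 1.26·27.8·0.0733/1.95e-05 = 1.317e+05.
ε/D_h = 0.00015/0.0733 = 0.00205; Haaland gives 1/√f = -1.8 log₁₀[0.000242+5.24e-05] = 6.355, so f = 0.02476.
ΔP = f(L/D_h)(ρV²/2) = 0.02476·12.9/0.0733·486.9 = 2122 Pa.
ΔP = 2.12 kPa.

ΔP ≈ 2.12 kPa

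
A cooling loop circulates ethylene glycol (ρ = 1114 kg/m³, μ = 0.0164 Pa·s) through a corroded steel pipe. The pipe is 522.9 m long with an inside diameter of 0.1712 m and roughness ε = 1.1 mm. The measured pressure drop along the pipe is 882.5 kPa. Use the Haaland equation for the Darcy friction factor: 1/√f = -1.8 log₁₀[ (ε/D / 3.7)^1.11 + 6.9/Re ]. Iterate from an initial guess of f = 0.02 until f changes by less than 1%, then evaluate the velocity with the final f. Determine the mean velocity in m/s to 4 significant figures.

V ≈ 3.880 m/s

Rearranging Darcy-Weisbach: V = √(2·ΔP·D/(f·L·ρ)). With ε/D = 0.0011/0.1712 = 0.00643, iterate starting from f = 0.02:
  f = 0.02 → V = √(2·8.825e+05·0.1712/(0.02·522.9·1114)) = 5.093 m/s; Re = ρVD/μ = 5.922e+04; f → 0.03409
  f = 0.03409 → V = 3.901 m/s; Re = 4.536e+04; f → 0.03444
  f = 0.03444 → V = 3.881 m/s; Re = 4.513e+04; f → 0.03445
Converged (Δf/f < 1%). With the final f = 0.03445: V = √(2·8.825e+05·0.1712/(0.03445·522.9·1114)) = 3.88 m/s.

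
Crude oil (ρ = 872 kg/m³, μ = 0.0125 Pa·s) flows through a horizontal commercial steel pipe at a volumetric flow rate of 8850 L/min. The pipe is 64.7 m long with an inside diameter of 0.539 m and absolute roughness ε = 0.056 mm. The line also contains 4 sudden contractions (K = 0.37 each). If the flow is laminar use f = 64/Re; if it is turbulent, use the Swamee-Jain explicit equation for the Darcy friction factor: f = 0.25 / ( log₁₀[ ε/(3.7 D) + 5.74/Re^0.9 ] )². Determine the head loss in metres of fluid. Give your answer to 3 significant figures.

h_f ≈ 0.0951 m

Q = 8850 L/min = 8850/60000 = 0.1475 m³/s.
Cross-sectional area A = πD²/4 = π(0.539)²/4 = 0.2282 m²; mean velocity V = Q/A = 0.1475/0.2282 = 0.6464 m/s.
Reynolds number Re = ρVD/μ = 872 · 0.6464 · 0.539 / 0.0125 = 2.431e+04.
Re > 4000 → turbulent. Relative roughness ε/D = 5.6e-05/0.539 = 0.000104. Swamee-Jain: f = 0.25/(log₁₀[0.000104/3.7 + 5.74/2.431e+04^0.9])² = 0.25/(log₁₀[2.81e-05 + 0.000648])² = 0.25/(-3.17)² = 0.02488.
Total minor-loss coefficient ΣK = 4·0.37 = 1.48.
ΔP = [f·L/D + ΣK]·(ρV²/2) = [0.02488·64.7/0.539 + 1.48]·(872·0.6464²/2) = [2.987 + 1.48]·182.2 = 813.8 Pa.
Head loss h_f = ΔP/(ρg) = 813.8/(872·9.81) = 0.0951 m.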